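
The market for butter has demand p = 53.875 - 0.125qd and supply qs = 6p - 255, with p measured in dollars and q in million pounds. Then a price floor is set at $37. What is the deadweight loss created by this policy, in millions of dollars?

Rearranging demand gives qd = 431 - 8p. Setting quantity demanded equal to quantity supplied, 431 - 8p = 6p - 255, gives p* = 49 and q* = 39.
The floor of 37 is below the equilibrium price 49, so it is not binding; the market clears at p* = 49, q* = 39.
Since the control does not bind, no trades are prevented and deadweight loss is zero.

0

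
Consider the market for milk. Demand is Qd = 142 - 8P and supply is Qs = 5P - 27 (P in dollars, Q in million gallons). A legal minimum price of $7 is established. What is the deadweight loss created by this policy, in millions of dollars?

0

In a free market, 142 - 8P = 5P - 27 gives the equilibrium P* = 13, Q* = 38.
The floor of 7 is below the equilibrium price 13, so it is not binding; the market clears at P* = 13, Q* = 38.
Since the control does not bind, no trades are prevented and deadweight loss is zero.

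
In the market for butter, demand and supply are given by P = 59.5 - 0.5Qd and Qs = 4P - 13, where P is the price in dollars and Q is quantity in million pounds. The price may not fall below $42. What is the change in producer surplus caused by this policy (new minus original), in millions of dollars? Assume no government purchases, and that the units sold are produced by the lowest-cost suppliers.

Rearranging demand gives Qd = 119 - 2P. In a free market, 119 - 2P = 4P - 13 gives the equilibrium P* = 22, Q* = 75.
Since 42 > 22, the floor is binding.
At P = 42: Qd = 119 - 2·42 = 35 and Qs = 4·42 - 13 = 155.
Producer surplus without the control is ½ · (22 - 3.25) · 75 = 703.125.
With the floor, 35 units are sold at 42. The supply price at Q = 35 is 12, so PS = ½ · [(42 - 3.25) + (42 - 12)] · 35 = 1203.125.
Change in producer surplus = 1203.125 - 703.125 = 500.

500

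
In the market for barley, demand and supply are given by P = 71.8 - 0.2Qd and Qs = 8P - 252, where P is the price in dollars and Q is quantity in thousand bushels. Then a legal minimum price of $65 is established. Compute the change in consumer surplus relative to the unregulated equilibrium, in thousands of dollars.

Rearranging demand gives Qd = 359 - 5P. Without the control the market clears where 359 - 5P = 8P - 252, i.e. P* = 47 and Q* = 124.
Because the floor (65) lies above the market-clearing price, it is binding.
At P = 65: Qd = 359 - 5·65 = 34 and Qs = 8·65 - 252 = 268.
Consumer surplus without the control is ½ · (71.8 - 47) · 124 = 1537.6.
With the floor, consumers buy 34 units at 65, so CS = ½ · (71.8 - 65) · 34 = 115.6.
Change in consumer surplus = 115.6 - 1537.6 = -1422.

-1422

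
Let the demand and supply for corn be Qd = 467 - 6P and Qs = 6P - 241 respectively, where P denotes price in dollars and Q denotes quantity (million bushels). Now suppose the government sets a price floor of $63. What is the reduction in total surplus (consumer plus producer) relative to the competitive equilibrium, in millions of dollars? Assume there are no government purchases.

96

Equilibrium: 467 - 6P = 6P - 241, so 708 = 12P and P* = 59, Q* = 113.
The floor of 63 is above the equilibrium price 59, so it binds.
At P = 63: Qd = 467 - 6·63 = 89 and Qs = 6·63 - 241 = 137.
Quantity traded falls to 89. At Q = 89 the demand price is (467 - 89)/6 = 63 and the supply price is (241 + 89)/6 = 55.
Deadweight loss = ½ · (63 - 55) · (113 - 89) = ½ · 8 · 24 = 96.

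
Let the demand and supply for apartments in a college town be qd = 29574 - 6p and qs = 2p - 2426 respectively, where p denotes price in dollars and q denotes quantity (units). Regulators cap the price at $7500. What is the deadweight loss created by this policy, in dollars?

0

Equilibrium: 29574 - 6p = 2p - 2426, so 32000 = 8p and p* = 4000, q* = 5574.
Since 7500 is above p* = 4000, the ceiling does not bind and the free-market outcome prevails.
Since the control does not bind, no trades are prevented and deadweight loss is zero.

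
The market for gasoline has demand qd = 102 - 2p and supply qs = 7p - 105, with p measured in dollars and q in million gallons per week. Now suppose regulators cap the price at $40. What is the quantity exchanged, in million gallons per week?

56

Without the control the market clears where 102 - 2p = 7p - 105, i.e. p* = 23 and q* = 56.
The ceiling of 40 is above the equilibrium price 23, so it is not binding; the market clears at p* = 23, q* = 56.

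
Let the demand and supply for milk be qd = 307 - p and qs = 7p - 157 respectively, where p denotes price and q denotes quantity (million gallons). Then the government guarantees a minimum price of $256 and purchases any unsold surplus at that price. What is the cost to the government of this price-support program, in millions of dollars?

405504

In a free market, 307 - p = 7p - 157 gives the equilibrium p* = 58, q* = 249.
The floor of 256 is above the equilibrium price 58, so it binds.
At p = 256: qd = 307 - 256 = 51 and qs = 7·256 - 157 = 1635.
Surplus = qs - qd = 1584.
Government expenditure = surplus × support price = 1584 × 256 = 405504.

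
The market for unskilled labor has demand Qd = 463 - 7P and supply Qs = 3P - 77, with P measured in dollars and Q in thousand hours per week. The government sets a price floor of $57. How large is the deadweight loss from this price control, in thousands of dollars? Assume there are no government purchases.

105

Setting quantity demanded equal to quantity supplied, 463 - 7P = 3P - 77, gives P* = 54 and Q* = 85.
Since 57 > 54, the floor is binding.
At P = 57: Qd = 463 - 7·57 = 64 and Qs = 3·57 - 77 = 94.
Quantity traded falls to 64. At Q = 64 the demand price is (463 - 64)/7 = 57 and the supply price is (77 + 64)/3 = 47.
Deadweight loss = ½ · (57 - 47) · (85 - 64) = ½ · 10 · 21 = 105.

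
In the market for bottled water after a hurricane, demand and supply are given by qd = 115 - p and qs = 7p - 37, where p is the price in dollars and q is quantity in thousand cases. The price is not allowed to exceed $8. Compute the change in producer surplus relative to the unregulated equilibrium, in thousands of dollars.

-632.5

Setting quantity demanded equal to quantity supplied, 115 - p = 7p - 37, gives p* = 19 and q* = 96.
The ceiling of 8 is below the equilibrium price 19, so it binds.
At p = 8: qd = 115 - 8 = 107 and qs = 7·8 - 37 = 19.
Producer surplus without the control is ½ · (19 - 37/7) · 96 = 4608/7.
With the ceiling, producers sell 19 units at 8, so PS = ½ · (8 - 37/7) · 19 = 361/14.
Change in producer surplus = 361/14 - 4608/7 = -632.5.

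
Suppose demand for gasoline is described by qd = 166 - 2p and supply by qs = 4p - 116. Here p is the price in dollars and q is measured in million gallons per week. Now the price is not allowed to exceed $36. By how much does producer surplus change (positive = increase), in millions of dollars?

-550

Equilibrium: 166 - 2p = 4p - 116, so 282 = 6p and p* = 47, q* = 72.
The ceiling of 36 is below the equilibrium price 47, so it binds.
At p = 36: qd = 166 - 2·36 = 94 and qs = 4·36 - 116 = 28.
Producer surplus without the control is ½ · (47 - 29) · 72 = 648.
With the ceiling, producers sell 28 units at 36, so PS = ½ · (36 - 29) · 28 = 98.
Change in producer surplus = 98 - 648 = -550.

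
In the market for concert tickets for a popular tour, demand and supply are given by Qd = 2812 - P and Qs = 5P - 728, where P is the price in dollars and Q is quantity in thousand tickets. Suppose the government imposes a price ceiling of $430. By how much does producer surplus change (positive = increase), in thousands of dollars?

-291520

Without the control the market clears where 2812 - P = 5P - 728, i.e. P* = 590 and Q* = 2222.
Because the ceiling (430) lies below the market-clearing price, it is binding.
At P = 430: Qd = 2812 - 430 = 2382 and Qs = 5·430 - 728 = 1422.
Producer surplus without the control is ½ · (590 - 145.6) · 2222 = 493728.4.
With the ceiling, producers sell 1422 units at 430, so PS = ½ · (430 - 145.6) · 1422 = 202208.4.
Change in producer surplus = 202208.4 - 493728.4 = -291520.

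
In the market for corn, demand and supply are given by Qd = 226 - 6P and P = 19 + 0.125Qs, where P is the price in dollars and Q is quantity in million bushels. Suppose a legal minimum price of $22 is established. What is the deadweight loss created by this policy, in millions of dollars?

0

Rearranging supply gives Qs = 8P - 152. Without the control the market clears where 226 - 6P = 8P - 152, i.e. P* = 27 and Q* = 64.
The floor of 22 is below the equilibrium price 27, so it is not binding; the market clears at P* = 27, Q* = 64.
Since the control does not bind, no trades are prevented and deadweight loss is zero.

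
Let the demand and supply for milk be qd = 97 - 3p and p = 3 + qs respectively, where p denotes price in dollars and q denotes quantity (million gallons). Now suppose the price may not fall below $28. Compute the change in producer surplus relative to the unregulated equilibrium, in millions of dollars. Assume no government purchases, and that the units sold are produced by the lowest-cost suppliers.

-1.5

Rearranging supply gives qs = p - 3. In a free market, 97 - 3p = p - 3 gives the equilibrium p* = 25, q* = 22.
The floor of 28 is above the equilibrium price 25, so it binds.
At p = 28: qd = 97 - 3·28 = 13 and qs = 28 - 3 = 25.
Producer surplus without the control is ½ · (25 - 3) · 22 = 242.
With the floor, 13 units are sold at 28. The supply price at q = 13 is 16, so PS = ½ · [(28 - 3) + (28 - 16)] · 13 = 240.5.
Change in producer surplus = 240.5 - 242 = -1.5.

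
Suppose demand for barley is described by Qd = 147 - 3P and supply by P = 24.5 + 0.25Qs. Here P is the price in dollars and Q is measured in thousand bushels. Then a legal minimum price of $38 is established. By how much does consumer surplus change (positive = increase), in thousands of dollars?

Rearranging supply gives Qs = 4P - 98. Equilibrium: 147 - 3P = 4P - 98, so 245 = 7P and P* = 35, Q* = 42.
Because the floor (38) lies above the market-clearing price, it is binding.
At P = 38: Qd = 147 - 3·38 = 33 and Qs = 4·38 - 98 = 54.
Consumer surplus without the control is ½ · (49 - 35) · 42 = 294.
With the floor, consumers buy 33 units at 38, so CS = ½ · (49 - 38) · 33 = 181.5.
Change in consumer surplus = 181.5 - 294 = -112.5.

-112.5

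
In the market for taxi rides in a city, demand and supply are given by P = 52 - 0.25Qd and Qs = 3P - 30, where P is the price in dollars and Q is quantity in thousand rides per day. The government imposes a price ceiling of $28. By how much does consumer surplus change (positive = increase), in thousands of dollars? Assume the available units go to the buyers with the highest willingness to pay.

Rearranging demand gives Qd = 208 - 4P. Equilibrium: 208 - 4P = 3P - 30, so 238 = 7P and P* = 34, Q* = 72.
Because the ceiling (28) lies below the market-clearing price, it is binding.
At P = 28: Qd = 208 - 4·28 = 96 and Qs = 3·28 - 30 = 54.
Consumer surplus without the control is ½ · (52 - 34) · 72 = 648.
With the ceiling, 54 units are sold at 28 (assume they go to the highest-value buyers). The demand price at Q = 54 is 38.5, so CS = ½ · [(52 - 28) + (38.5 - 28)] · 54 = 931.5.
Change in consumer surplus = 931.5 - 648 = 283.5.

283.5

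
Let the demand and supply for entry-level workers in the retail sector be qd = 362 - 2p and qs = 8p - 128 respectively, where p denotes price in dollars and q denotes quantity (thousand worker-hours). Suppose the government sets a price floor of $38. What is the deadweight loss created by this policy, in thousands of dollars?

Setting quantity demanded equal to quantity supplied, 362 - 2p = 8p - 128, gives p* = 49 and q* = 264.
The floor of 38 is below the equilibrium price 49, so it is not binding; the market clears at p* = 49, q* = 264.
Since the control does not bind, no trades are prevented and deadweight loss is zero.

0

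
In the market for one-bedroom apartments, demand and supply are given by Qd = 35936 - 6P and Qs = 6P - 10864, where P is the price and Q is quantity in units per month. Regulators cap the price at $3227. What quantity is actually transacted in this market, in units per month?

8498

In a free market, 35936 - 6P = 6P - 10864 gives the equilibrium P* = 3900, Q* = 12536.
Because the ceiling (3227) lies below the market-clearing price, it is binding.
At P = 3227: Qd = 35936 - 6·3227 = 16574 and Qs = 6·3227 - 10864 = 8498.
The quantity actually transacted is the short side, supply: 8498.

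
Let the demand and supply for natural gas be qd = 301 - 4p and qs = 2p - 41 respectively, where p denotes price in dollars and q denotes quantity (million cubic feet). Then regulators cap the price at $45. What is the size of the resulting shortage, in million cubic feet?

In a free market, 301 - 4p = 2p - 41 gives the equilibrium p* = 57, q* = 73.
Because the ceiling (45) lies below the market-clearing price, it is binding.
At p = 45: qd = 301 - 4·45 = 121 and qs = 2·45 - 41 = 49.
Shortage = qd - qs = 121 - 49 = 72.

72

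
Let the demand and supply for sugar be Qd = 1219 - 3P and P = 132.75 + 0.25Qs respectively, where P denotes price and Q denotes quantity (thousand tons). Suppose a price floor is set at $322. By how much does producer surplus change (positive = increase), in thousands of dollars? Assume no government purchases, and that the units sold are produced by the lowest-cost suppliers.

12384

Rearranging supply gives Qs = 4P - 531. Equilibrium: 1219 - 3P = 4P - 531, so 1750 = 7P and P* = 250, Q* = 469.
The floor of 322 is above the equilibrium price 250, so it binds.
At P = 322: Qd = 1219 - 3·322 = 253 and Qs = 4·322 - 531 = 757.
Producer surplus without the control is ½ · (250 - 132.75) · 469 = 27495.125.
With the floor, 253 units are sold at 322. The supply price at Q = 253 is 196, so PS = ½ · [(322 - 132.75) + (322 - 196)] · 253 = 39879.125.
Change in producer surplus = 39879.125 - 27495.125 = 12384.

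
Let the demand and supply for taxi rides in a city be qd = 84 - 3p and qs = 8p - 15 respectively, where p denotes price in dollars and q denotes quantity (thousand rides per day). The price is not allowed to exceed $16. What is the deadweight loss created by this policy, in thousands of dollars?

0

Without the control the market clears where 84 - 3p = 8p - 15, i.e. p* = 9 and q* = 57.
Since 16 is above p* = 9, the ceiling does not bind and the free-market outcome prevails.
Since the control does not bind, no trades are prevented and deadweight loss is zero.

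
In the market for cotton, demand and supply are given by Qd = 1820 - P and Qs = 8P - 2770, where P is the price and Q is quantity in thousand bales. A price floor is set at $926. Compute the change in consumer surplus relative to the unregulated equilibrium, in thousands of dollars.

In a free market, 1820 - P = 8P - 2770 gives the equilibrium P* = 510, Q* = 1310.
Since 926 > 510, the floor is binding.
At P = 926: Qd = 1820 - 926 = 894 and Qs = 8·926 - 2770 = 4638.
Consumer surplus without the control is ½ · (1820 - 510) · 1310 = 858050.
With the floor, consumers buy 894 units at 926, so CS = ½ · (1820 - 926) · 894 = 399618.
Change in consumer surplus = 399618 - 858050 = -458432.

-458432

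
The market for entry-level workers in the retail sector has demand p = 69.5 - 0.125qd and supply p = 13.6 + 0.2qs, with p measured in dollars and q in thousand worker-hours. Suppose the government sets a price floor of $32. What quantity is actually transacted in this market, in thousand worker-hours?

172

Rearranging demand gives qd = 556 - 8p; rearranging supply gives qs = 5p - 68. In a free market, 556 - 8p = 5p - 68 gives the equilibrium p* = 48, q* = 172.
The floor of 32 is below the equilibrium price 48, so it is not binding; the market clears at p* = 48, q* = 172.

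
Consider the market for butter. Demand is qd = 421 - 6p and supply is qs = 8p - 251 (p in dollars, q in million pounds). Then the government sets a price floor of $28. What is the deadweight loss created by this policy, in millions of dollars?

0

Setting quantity demanded equal to quantity supplied, 421 - 6p = 8p - 251, gives p* = 48 and q* = 133.
Since 28 is below p* = 48, the floor does not bind and the free-market outcome prevails.
Since the control does not bind, no trades are prevented and deadweight loss is zero.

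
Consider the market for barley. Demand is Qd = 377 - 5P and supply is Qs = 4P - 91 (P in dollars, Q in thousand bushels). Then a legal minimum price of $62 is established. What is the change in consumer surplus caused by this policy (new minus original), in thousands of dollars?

Equilibrium: 377 - 5P = 4P - 91, so 468 = 9P and P* = 52, Q* = 117.
The floor of 62 is above the equilibrium price 52, so it binds.
At P = 62: Qd = 377 - 5·62 = 67 and Qs = 4·62 - 91 = 157.
Consumer surplus without the control is ½ · (75.4 - 52) · 117 = 1368.9.
With the floor, consumers buy 67 units at 62, so CS = ½ · (75.4 - 62) · 67 = 448.9.
Change in consumer surplus = 448.9 - 1368.9 = -920.

-920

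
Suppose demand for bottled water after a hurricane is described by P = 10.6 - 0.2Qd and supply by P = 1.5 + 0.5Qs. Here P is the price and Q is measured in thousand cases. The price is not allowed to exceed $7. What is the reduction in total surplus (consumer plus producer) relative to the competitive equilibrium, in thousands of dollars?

Rearranging demand gives Qd = 53 - 5P; rearranging supply gives Qs = 2P - 3. Equilibrium: 53 - 5P = 2P - 3, so 56 = 7P and P* = 8, Q* = 13.
Because the ceiling (7) lies below the market-clearing price, it is binding.
At P = 7: Qd = 53 - 5·7 = 18 and Qs = 2·7 - 3 = 11.
Quantity traded falls to 11. At Q = 11 the demand price is (53 - 11)/5 = 8.4 and the supply price is (3 + 11)/2 = 7.
Deadweight loss = ½ · (8.4 - 7) · (13 - 11) = ½ · 1.4 · 2 = 1.4.

1.4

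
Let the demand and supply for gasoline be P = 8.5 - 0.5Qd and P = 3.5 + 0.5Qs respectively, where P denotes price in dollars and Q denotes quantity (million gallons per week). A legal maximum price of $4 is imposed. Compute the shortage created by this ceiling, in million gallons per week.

8

Rearranging demand gives Qd = 17 - 2P; rearranging supply gives Qs = 2P - 7. In a free market, 17 - 2P = 2P - 7 gives the equilibrium P* = 6, Q* = 5.
Since 4 < 6, the ceiling is binding.
At P = 4: Qd = 17 - 2·4 = 9 and Qs = 2·4 - 7 = 1.
Shortage = Qd - Qs = 9 - 1 = 8.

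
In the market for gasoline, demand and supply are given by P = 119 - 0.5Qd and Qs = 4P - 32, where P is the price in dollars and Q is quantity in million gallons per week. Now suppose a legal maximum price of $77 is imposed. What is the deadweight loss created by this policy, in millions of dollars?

0

Rearranging demand gives Qd = 238 - 2P. Equilibrium: 238 - 2P = 4P - 32, so 270 = 6P and P* = 45, Q* = 148.
The ceiling of 77 is above the equilibrium price 45, so it is not binding; the market clears at P* = 45, Q* = 148.
Since the control does not bind, no trades are prevented and deadweight loss is zero.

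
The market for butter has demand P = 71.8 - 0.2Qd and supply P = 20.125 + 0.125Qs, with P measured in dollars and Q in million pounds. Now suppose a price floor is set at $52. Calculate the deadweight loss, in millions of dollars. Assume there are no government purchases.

585

Rearranging demand gives Qd = 359 - 5P; rearranging supply gives Qs = 8P - 161. In a free market, 359 - 5P = 8P - 161 gives the equilibrium P* = 40, Q* = 159.
The floor of 52 is above the equilibrium price 40, so it binds.
At P = 52: Qd = 359 - 5·52 = 99 and Qs = 8·52 - 161 = 255.
Quantity traded falls to 99. At Q = 99 the demand price is (359 - 99)/5 = 52 and the supply price is (161 + 99)/8 = 32.5.
Deadweight loss = ½ · (52 - 32.5) · (159 - 99) = ½ · 19.5 · 60 = 585.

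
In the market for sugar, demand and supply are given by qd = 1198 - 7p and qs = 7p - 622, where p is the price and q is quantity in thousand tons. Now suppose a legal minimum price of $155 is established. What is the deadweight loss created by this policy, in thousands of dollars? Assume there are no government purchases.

4375

In a free market, 1198 - 7p = 7p - 622 gives the equilibrium p* = 130, q* = 288.
Since 155 > 130, the floor is binding.
At p = 155: qd = 1198 - 7·155 = 113 and qs = 7·155 - 622 = 463.
Quantity traded falls to 113. At q = 113 the demand price is (1198 - 113)/7 = 155 and the supply price is (622 + 113)/7 = 105.
Deadweight loss = ½ · (155 - 105) · (288 - 113) = ½ · 50 · 175 = 4375.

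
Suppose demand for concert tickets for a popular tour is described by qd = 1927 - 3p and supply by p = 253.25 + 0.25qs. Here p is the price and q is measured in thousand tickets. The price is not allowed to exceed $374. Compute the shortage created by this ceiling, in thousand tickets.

Rearranging supply gives qs = 4p - 1013. Equilibrium: 1927 - 3p = 4p - 1013, so 2940 = 7p and p* = 420, q* = 667.
Since 374 < 420, the ceiling is binding.
At p = 374: qd = 1927 - 3·374 = 805 and qs = 4·374 - 1013 = 483.
Shortage = qd - qs = 805 - 483 = 322.

322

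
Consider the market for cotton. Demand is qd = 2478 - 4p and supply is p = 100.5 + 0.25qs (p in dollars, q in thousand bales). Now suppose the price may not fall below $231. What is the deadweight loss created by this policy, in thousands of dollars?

Rearranging supply gives qs = 4p - 402. Without the control the market clears where 2478 - 4p = 4p - 402, i.e. p* = 360 and q* = 1038.
The floor of 231 is below the equilibrium price 360, so it is not binding; the market clears at p* = 360, q* = 1038.
Since the control does not bind, no trades are prevented and deadweight loss is zero.

0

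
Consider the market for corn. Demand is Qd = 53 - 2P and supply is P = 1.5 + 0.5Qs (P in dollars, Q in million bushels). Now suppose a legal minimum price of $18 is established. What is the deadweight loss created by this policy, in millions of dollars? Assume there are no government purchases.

32

Rearranging supply gives Qs = 2P - 3. Without the control the market clears where 53 - 2P = 2P - 3, i.e. P* = 14 and Q* = 25.
Since 18 > 14, the floor is binding.
At P = 18: Qd = 53 - 2·18 = 17 and Qs = 2·18 - 3 = 33.
Quantity traded falls to 17. At Q = 17 the demand price is (53 - 17)/2 = 18 and the supply price is (3 + 17)/2 = 10.
Deadweight loss = ½ · (18 - 10) · (25 - 17) = ½ · 8 · 8 = 32.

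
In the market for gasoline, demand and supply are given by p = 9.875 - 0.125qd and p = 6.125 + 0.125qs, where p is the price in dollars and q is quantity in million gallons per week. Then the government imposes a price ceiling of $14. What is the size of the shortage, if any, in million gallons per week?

Rearranging demand gives qd = 79 - 8p; rearranging supply gives qs = 8p - 49. In a free market, 79 - 8p = 8p - 49 gives the equilibrium p* = 8, q* = 15.
The ceiling of 14 is above the equilibrium price 8, so it is not binding; the market clears at p* = 8, q* = 15.
Since the control does not bind, there is no shortage.

0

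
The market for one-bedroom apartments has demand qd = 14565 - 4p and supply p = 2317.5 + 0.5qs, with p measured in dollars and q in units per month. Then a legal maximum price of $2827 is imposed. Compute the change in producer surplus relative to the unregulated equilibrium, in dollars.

-519216

Rearranging supply gives qs = 2p - 4635. Setting quantity demanded equal to quantity supplied, 14565 - 4p = 2p - 4635, gives p* = 3200 and q* = 1765.
Because the ceiling (2827) lies below the market-clearing price, it is binding.
At p = 2827: qd = 14565 - 4·2827 = 3257 and qs = 2·2827 - 4635 = 1019.
Producer surplus without the control is ½ · (3200 - 2317.5) · 1765 = 778806.25.
With the ceiling, producers sell 1019 units at 2827, so PS = ½ · (2827 - 2317.5) · 1019 = 259590.25.
Change in producer surplus = 259590.25 - 778806.25 = -519216.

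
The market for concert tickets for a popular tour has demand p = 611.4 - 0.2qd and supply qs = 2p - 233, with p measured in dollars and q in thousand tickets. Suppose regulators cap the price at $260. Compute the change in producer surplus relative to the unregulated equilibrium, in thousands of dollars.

-104370

Rearranging demand gives qd = 3057 - 5p. In a free market, 3057 - 5p = 2p - 233 gives the equilibrium p* = 470, q* = 707.
Because the ceiling (260) lies below the market-clearing price, it is binding.
At p = 260: qd = 3057 - 5·260 = 1757 and qs = 2·260 - 233 = 287.
Producer surplus without the control is ½ · (470 - 116.5) · 707 = 124962.25.
With the ceiling, producers sell 287 units at 260, so PS = ½ · (260 - 116.5) · 287 = 20592.25.
Change in producer surplus = 20592.25 - 124962.25 = -104370.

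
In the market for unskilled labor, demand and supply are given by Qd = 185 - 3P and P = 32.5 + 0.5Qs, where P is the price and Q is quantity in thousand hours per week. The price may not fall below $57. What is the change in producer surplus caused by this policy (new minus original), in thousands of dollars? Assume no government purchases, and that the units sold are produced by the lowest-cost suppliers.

Rearranging supply gives Qs = 2P - 65. Equilibrium: 185 - 3P = 2P - 65, so 250 = 5P and P* = 50, Q* = 35.
Because the floor (57) lies above the market-clearing price, it is binding.
At P = 57: Qd = 185 - 3·57 = 14 and Qs = 2·57 - 65 = 49.
Producer surplus without the control is ½ · (50 - 32.5) · 35 = 306.25.
With the floor, 14 units are sold at 57. The supply price at Q = 14 is 39.5, so PS = ½ · [(57 - 32.5) + (57 - 39.5)] · 14 = 294.
Change in producer surplus = 294 - 306.25 = -12.25.

-12.25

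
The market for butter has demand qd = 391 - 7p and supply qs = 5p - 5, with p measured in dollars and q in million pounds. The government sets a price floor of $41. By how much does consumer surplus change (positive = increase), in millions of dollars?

In a free market, 391 - 7p = 5p - 5 gives the equilibrium p* = 33, q* = 160.
The floor of 41 is above the equilibrium price 33, so it binds.
At p = 41: qd = 391 - 7·41 = 104 and qs = 5·41 - 5 = 200.
Consumer surplus without the control is ½ · (391/7 - 33) · 160 = 12800/7.
With the floor, consumers buy 104 units at 41, so CS = ½ · (391/7 - 41) · 104 = 5408/7.
Change in consumer surplus = 5408/7 - 12800/7 = -1056.

-1056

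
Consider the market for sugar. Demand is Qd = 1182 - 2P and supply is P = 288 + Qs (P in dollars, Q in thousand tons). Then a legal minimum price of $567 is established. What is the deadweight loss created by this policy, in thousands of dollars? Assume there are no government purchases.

Rearranging supply gives Qs = P - 288. Setting quantity demanded equal to quantity supplied, 1182 - 2P = P - 288, gives P* = 490 and Q* = 202.
Since 567 > 490, the floor is binding.
At P = 567: Qd = 1182 - 2·567 = 48 and Qs = 567 - 288 = 279.
Quantity traded falls to 48. At Q = 48 the demand price is (1182 - 48)/2 = 567 and the supply price is 288 + 48 = 336.
Deadweight loss = ½ · (567 - 336) · (202 - 48) = ½ · 231 · 154 = 17787.

17787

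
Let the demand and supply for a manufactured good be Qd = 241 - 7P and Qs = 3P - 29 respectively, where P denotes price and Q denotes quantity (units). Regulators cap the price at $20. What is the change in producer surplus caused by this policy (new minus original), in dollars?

Equilibrium: 241 - 7P = 3P - 29, so 270 = 10P and P* = 27, Q* = 52.
The ceiling of 20 is below the equilibrium price 27, so it binds.
At P = 20: Qd = 241 - 7·20 = 101 and Qs = 3·20 - 29 = 31.
Producer surplus without the control is ½ · (27 - 29/3) · 52 = 1352/3.
With the ceiling, producers sell 31 units at 20, so PS = ½ · (20 - 29/3) · 31 = 961/6.
Change in producer surplus = 961/6 - 1352/3 = -290.5.

-290.5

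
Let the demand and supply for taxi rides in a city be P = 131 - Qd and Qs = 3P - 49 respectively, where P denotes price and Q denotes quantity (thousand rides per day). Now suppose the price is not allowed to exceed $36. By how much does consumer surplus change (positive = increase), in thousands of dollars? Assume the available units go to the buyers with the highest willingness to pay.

Rearranging demand gives Qd = 131 - P. Without the control the market clears where 131 - P = 3P - 49, i.e. P* = 45 and Q* = 86.
The ceiling of 36 is below the equilibrium price 45, so it binds.
At P = 36: Qd = 131 - 36 = 95 and Qs = 3·36 - 49 = 59.
Consumer surplus without the control is ½ · (131 - 45) · 86 = 3698.
With the ceiling, 59 units are sold at 36 (assume they go to the highest-value buyers). The demand price at Q = 59 is 72, so CS = ½ · [(131 - 36) + (72 - 36)] · 59 = 3864.5.
Change in consumer surplus = 3864.5 - 3698 = 166.5.

166.5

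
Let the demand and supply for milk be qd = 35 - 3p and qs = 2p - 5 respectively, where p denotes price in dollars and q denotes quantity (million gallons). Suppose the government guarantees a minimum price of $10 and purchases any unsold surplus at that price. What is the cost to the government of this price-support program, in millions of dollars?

Without the control the market clears where 35 - 3p = 2p - 5, i.e. p* = 8 and q* = 11.
Since 10 > 8, the floor is binding.
At p = 10: qd = 35 - 3·10 = 5 and qs = 2·10 - 5 = 15.
Surplus = qs - qd = 10.
Government expenditure = surplus × support price = 10 × 10 = 100.

100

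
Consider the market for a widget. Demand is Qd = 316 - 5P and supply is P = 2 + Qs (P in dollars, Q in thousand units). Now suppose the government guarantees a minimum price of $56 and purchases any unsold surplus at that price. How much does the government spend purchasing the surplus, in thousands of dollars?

Rearranging supply gives Qs = P - 2. Equilibrium: 316 - 5P = P - 2, so 318 = 6P and P* = 53, Q* = 51.
Because the floor (56) lies above the market-clearing price, it is binding.
At P = 56: Qd = 316 - 5·56 = 36 and Qs = 56 - 2 = 54.
Surplus = Qs - Qd = 18.
Government expenditure = surplus × support price = 18 × 56 = 1008.

1008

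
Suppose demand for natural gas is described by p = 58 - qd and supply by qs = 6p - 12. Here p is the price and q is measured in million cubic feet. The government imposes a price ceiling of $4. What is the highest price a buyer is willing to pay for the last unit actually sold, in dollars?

46

Rearranging demand gives qd = 58 - p. Setting quantity demanded equal to quantity supplied, 58 - p = 6p - 12, gives p* = 10 and q* = 48.
Since 4 < 10, the ceiling is binding.
At p = 4: qd = 58 - 4 = 54 and qs = 6·4 - 12 = 12.
Only 12 units reach the market. On the demand curve, the marginal buyer's willingness to pay at q = 12 is (58 - 12) = 46.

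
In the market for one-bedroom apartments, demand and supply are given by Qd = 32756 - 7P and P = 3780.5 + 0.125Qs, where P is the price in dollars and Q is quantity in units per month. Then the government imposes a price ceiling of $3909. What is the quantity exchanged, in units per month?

Rearranging supply gives Qs = 8P - 30244. In a free market, 32756 - 7P = 8P - 30244 gives the equilibrium P* = 4200, Q* = 3356.
Since 3909 < 4200, the ceiling is binding.
At P = 3909: Qd = 32756 - 7·3909 = 5393 and Qs = 8·3909 - 30244 = 1028.
The quantity actually transacted is the short side, supply: 1028.

1028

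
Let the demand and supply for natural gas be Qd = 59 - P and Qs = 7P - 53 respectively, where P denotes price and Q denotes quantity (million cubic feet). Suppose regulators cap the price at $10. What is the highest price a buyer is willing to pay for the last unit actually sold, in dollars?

Equilibrium: 59 - P = 7P - 53, so 112 = 8P and P* = 14, Q* = 45.
Since 10 < 14, the ceiling is binding.
At P = 10: Qd = 59 - 10 = 49 and Qs = 7·10 - 53 = 17.
Only 17 units reach the market. On the demand curve, the marginal buyer's willingness to pay at Q = 17 is (59 - 17) = 42.

42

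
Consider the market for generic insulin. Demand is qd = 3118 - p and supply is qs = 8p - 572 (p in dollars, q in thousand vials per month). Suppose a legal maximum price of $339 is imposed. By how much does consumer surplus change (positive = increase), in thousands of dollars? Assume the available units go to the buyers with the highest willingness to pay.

In a free market, 3118 - p = 8p - 572 gives the equilibrium p* = 410, q* = 2708.
Since 339 < 410, the ceiling is binding.
At p = 339: qd = 3118 - 339 = 2779 and qs = 8·339 - 572 = 2140.
Consumer surplus without the control is ½ · (3118 - 410) · 2708 = 3666632.
With the ceiling, 2140 units are sold at 339 (assume they go to the highest-value buyers). The demand price at q = 2140 is 978, so CS = ½ · [(3118 - 339) + (978 - 339)] · 2140 = 3657260.
Change in consumer surplus = 3657260 - 3666632 = -9372.

-9372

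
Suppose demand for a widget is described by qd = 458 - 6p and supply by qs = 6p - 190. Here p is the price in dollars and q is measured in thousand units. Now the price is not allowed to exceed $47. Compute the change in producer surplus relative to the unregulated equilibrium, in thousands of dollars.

-791

Setting quantity demanded equal to quantity supplied, 458 - 6p = 6p - 190, gives p* = 54 and q* = 134.
Because the ceiling (47) lies below the market-clearing price, it is binding.
At p = 47: qd = 458 - 6·47 = 176 and qs = 6·47 - 190 = 92.
Producer surplus without the control is ½ · (54 - 95/3) · 134 = 4489/3.
With the ceiling, producers sell 92 units at 47, so PS = ½ · (47 - 95/3) · 92 = 2116/3.
Change in producer surplus = 2116/3 - 4489/3 = -791.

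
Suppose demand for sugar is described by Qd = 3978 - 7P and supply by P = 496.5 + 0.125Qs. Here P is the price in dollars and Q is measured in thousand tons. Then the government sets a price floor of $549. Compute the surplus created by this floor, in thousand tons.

Rearranging supply gives Qs = 8P - 3972. In a free market, 3978 - 7P = 8P - 3972 gives the equilibrium P* = 530, Q* = 268.
Because the floor (549) lies above the market-clearing price, it is binding.
At P = 549: Qd = 3978 - 7·549 = 135 and Qs = 8·549 - 3972 = 420.
Surplus = Qs - Qd = 420 - 135 = 285.

285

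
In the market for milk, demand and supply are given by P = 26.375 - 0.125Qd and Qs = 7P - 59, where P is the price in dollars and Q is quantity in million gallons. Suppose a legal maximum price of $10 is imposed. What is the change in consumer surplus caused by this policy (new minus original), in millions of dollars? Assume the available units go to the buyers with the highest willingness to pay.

-108

Rearranging demand gives Qd = 211 - 8P. Without the control the market clears where 211 - 8P = 7P - 59, i.e. P* = 18 and Q* = 67.
The ceiling of 10 is below the equilibrium price 18, so it binds.
At P = 10: Qd = 211 - 8·10 = 131 and Qs = 7·10 - 59 = 11.
Consumer surplus without the control is ½ · (26.375 - 18) · 67 = 280.5625.
With the ceiling, 11 units are sold at 10 (assume they go to the highest-value buyers). The demand price at Q = 11 is 25, so CS = ½ · [(26.375 - 10) + (25 - 10)] · 11 = 172.5625.
Change in consumer surplus = 172.5625 - 280.5625 = -108.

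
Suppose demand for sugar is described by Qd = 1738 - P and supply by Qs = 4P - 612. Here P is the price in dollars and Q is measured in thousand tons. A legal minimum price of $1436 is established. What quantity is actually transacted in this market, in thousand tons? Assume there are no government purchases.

Equilibrium: 1738 - P = 4P - 612, so 2350 = 5P and P* = 470, Q* = 1268.
Because the floor (1436) lies above the market-clearing price, it is binding.
At P = 1436: Qd = 1738 - 1436 = 302 and Qs = 4·1436 - 612 = 5132.
The quantity actually transacted is the short side, demand: 302.

302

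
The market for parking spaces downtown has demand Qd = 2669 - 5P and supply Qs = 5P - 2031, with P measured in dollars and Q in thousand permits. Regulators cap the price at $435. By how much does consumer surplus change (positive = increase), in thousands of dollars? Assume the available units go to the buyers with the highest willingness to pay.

1977.5

Without the control the market clears where 2669 - 5P = 5P - 2031, i.e. P* = 470 and Q* = 319.
Because the ceiling (435) lies below the market-clearing price, it is binding.
At P = 435: Qd = 2669 - 5·435 = 494 and Qs = 5·435 - 2031 = 144.
Consumer surplus without the control is ½ · (533.8 - 470) · 319 = 10176.1.
With the ceiling, 144 units are sold at 435 (assume they go to the highest-value buyers). The demand price at Q = 144 is 505, so CS = ½ · [(533.8 - 435) + (505 - 435)] · 144 = 12153.6.
Change in consumer surplus = 12153.6 - 10176.1 = 1977.5.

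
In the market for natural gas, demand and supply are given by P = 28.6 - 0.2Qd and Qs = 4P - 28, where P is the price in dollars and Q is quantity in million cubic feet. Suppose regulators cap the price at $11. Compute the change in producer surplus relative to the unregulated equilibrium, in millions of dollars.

Rearranging demand gives Qd = 143 - 5P. Equilibrium: 143 - 5P = 4P - 28, so 171 = 9P and P* = 19, Q* = 48.
The ceiling of 11 is below the equilibrium price 19, so it binds.
At P = 11: Qd = 143 - 5·11 = 88 and Qs = 4·11 - 28 = 16.
Producer surplus without the control is ½ · (19 - 7) · 48 = 288.
With the ceiling, producers sell 16 units at 11, so PS = ½ · (11 - 7) · 16 = 32.
Change in producer surplus = 32 - 288 = -256.

-256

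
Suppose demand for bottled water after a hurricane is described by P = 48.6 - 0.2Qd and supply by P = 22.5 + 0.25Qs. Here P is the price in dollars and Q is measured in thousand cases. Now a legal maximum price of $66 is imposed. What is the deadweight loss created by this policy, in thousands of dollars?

0

Rearranging demand gives Qd = 243 - 5P; rearranging supply gives Qs = 4P - 90. Equilibrium: 243 - 5P = 4P - 90, so 333 = 9P and P* = 37, Q* = 58.
Since 66 is above P* = 37, the ceiling does not bind and the free-market outcome prevails.
Since the control does not bind, no trades are prevented and deadweight loss is zero.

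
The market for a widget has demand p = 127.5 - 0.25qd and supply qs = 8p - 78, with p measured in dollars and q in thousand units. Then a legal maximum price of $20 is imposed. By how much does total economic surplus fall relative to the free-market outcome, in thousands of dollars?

Rearranging demand gives qd = 510 - 4p. Equilibrium: 510 - 4p = 8p - 78, so 588 = 12p and p* = 49, q* = 314.
The ceiling of 20 is below the equilibrium price 49, so it binds.
At p = 20: qd = 510 - 4·20 = 430 and qs = 8·20 - 78 = 82.
Quantity traded falls to 82. At q = 82 the demand price is (510 - 82)/4 = 107 and the supply price is (78 + 82)/8 = 20.
Deadweight loss = ½ · (107 - 20) · (314 - 82) = ½ · 87 · 232 = 10092.

10092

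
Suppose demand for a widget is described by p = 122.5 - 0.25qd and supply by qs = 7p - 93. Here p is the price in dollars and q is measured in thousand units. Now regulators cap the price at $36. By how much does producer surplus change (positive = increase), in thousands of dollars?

Rearranging demand gives qd = 490 - 4p. Without the control the market clears where 490 - 4p = 7p - 93, i.e. p* = 53 and q* = 278.
Since 36 < 53, the ceiling is binding.
At p = 36: qd = 490 - 4·36 = 346 and qs = 7·36 - 93 = 159.
Producer surplus without the control is ½ · (53 - 93/7) · 278 = 38642/7.
With the ceiling, producers sell 159 units at 36, so PS = ½ · (36 - 93/7) · 159 = 25281/14.
Change in producer surplus = 25281/14 - 38642/7 = -3714.5.

-3714.5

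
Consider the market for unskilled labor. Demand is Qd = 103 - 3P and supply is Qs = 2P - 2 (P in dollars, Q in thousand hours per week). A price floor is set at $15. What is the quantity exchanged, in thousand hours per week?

40

Setting quantity demanded equal to quantity supplied, 103 - 3P = 2P - 2, gives P* = 21 and Q* = 40.
Since 15 is below P* = 21, the floor does not bind and the free-market outcome prevails.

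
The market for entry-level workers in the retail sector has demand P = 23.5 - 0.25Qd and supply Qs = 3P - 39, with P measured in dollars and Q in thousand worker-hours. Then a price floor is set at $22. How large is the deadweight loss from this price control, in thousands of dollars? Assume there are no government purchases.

Rearranging demand gives Qd = 94 - 4P. Equilibrium: 94 - 4P = 3P - 39, so 133 = 7P and P* = 19, Q* = 18.
Since 22 > 19, the floor is binding.
At P = 22: Qd = 94 - 4·22 = 6 and Qs = 3·22 - 39 = 27.
Quantity traded falls to 6. At Q = 6 the demand price is (94 - 6)/4 = 22 and the supply price is (39 + 6)/3 = 15.
Deadweight loss = ½ · (22 - 15) · (18 - 6) = ½ · 7 · 12 = 42.

42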